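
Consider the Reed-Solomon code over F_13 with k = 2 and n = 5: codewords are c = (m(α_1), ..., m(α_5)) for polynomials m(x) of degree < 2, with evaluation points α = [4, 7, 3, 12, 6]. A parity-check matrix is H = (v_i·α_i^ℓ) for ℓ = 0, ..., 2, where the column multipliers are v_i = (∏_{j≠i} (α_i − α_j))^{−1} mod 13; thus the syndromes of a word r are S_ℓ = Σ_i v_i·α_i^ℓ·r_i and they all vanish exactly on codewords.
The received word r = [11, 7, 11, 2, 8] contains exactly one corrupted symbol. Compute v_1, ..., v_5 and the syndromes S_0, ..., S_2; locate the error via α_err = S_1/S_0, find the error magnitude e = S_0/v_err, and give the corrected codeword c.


S = (10, 1, 4), error at position 1, error magnitude e = 1, c = [10, 7, 11, 2, 8].

Step 1: column multipliers v_i = (∏_{j≠i}(α_i − α_j))^{−1} mod 13.
  i = 1 (α = 4): (4−7)(4−3)(4−12)(4−6) = (−3)·1·(−8)·(−2) = −48 ≡ 4, so v_1 = 4^{−1} = 10 (mod 13).
  i = 2 (α = 7): (7−4)(7−3)(7−12)(7−6) = 3·4·(−5)·1 = −60 ≡ 5, so v_2 = 5^{−1} = 8 (mod 13).
  i = 3 (α = 3): (3−4)(3−7)(3−12)(3−6) = (−1)·(−4)·(−9)·(−3) = 108 ≡ 4, so v_3 = 4^{−1} = 10 (mod 13).
  i = 4 (α = 12): (12−4)(12−7)(12−3)(12−6) = 8·5·9·6 = 2160 ≡ 2, so v_4 = 2^{−1} = 7 (mod 13).
  i = 5 (α = 6): (6−4)(6−7)(6−3)(6−12) = 2·(−1)·3·(−6) = 36 ≡ 10, so v_5 = 10^{−1} = 4 (mod 13).
  v = [10, 8, 10, 7, 4].
Step 2: syndromes of r = [11, 7, 11, 2, 8] (all sums mod 13).
  S_0 = Σ v_i r_i = 10·11 + 8·7 + 10·11 + 7·2 + 4·8 = 322 ≡ 10.
  S_1 = Σ v_i α_i r_i = 10·4·11 + 8·7·7 + 10·3·11 + 7·12·2 + 4·6·8 = 1522 ≡ 1.
  α_i^2 mod 13 = [3, 10, 9, 1, 10].
  S_2 = Σ v_i α_i^2 r_i = 10·3·11 + 8·10·7 + 10·9·11 + 7·1·2 + 4·10·8 = 2214 ≡ 4.
  S = (10, 1, 4) ≠ 0, so r is not a codeword (an error is present).
Step 3: locate the error. For a single error e at position i, S_ℓ = v_i·e·α_i^ℓ, so α_err = S_1/S_0.
  S_0^{−1} = 10^{−1} = 4 (mod 13), so α_err = 1·4 = 4 ≡ 4 = α_1. Error position i = 1.
  Consistency check: S_2/S_1 = 4·1 = 4 ≡ 4 = α_err ✓ (single-error assumption holds).
Step 4: error magnitude e = S_0/v_1 = S_0·∏_{j≠1}(α_1 − α_j) = 10·4 = 40 ≡ 1 (mod 13).
Step 5: correct position 1: c_1 = r_1 − e = 11 − 1 ≡ 10 (mod 13). Hence c = [10, 7, 11, 2, 8].
  Check: interpolating c through the α_i gives m(x) = 1 + 12·x (degree < 2) with m(α_i) = c_i for every i, so c is indeed a codeword.


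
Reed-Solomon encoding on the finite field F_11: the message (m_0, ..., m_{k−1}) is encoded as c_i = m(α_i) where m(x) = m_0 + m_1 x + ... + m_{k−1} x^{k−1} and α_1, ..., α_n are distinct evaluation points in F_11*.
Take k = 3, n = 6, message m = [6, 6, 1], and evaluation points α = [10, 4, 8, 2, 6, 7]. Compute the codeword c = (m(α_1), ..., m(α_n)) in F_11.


c = [1, 2, 8, 0, 1, 9]

Message polynomial: m(x) = 6 + 6·x + 1·x^2 (mod 11).
For each evaluation point α_i, compute m(α_i) mod 11:
  α_1 = 10: Horner steps 1 → 5 → 1, so m(10) = 1.
  α_2 = 4: Horner steps 1 → 10 → 2, so m(4) = 2.
  α_3 = 8: Horner steps 1 → 3 → 8, so m(8) = 8.
  α_4 = 2: Horner steps 1 → 8 → 0, so m(2) = 0.
  α_5 = 6: Horner steps 1 → 1 → 1, so m(6) = 1.
  α_6 = 7: Horner steps 1 → 2 → 9, so m(7) = 9.
Codeword c = [1, 2, 8, 0, 1, 9] ∈ F_11^6.


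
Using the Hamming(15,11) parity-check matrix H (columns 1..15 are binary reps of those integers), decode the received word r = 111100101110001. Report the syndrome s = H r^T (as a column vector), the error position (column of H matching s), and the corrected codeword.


s = (0, 1, 0, 0)^T, error position = 4, corrected codeword c = 111000101110001

Compute s = H r^T mod 2 one row at a time:
  s_1 = 0 + 1 + 1 + 1 + 0 + 0 + 0 + 1 = 4 ≡ 0 (mod 2).
  s_2 = 1 + 0 + 0 + 1 + 0 + 0 + 0 + 1 = 3 ≡ 1 (mod 2).
  s_3 = 1 + 1 + 0 + 1 + 1 + 1 + 0 + 1 = 6 ≡ 0 (mod 2).
  s_4 = 1 + 1 + 0 + 1 + 1 + 1 + 0 + 1 = 6 ≡ 0 (mod 2).
s = (0, 1, 0, 0)^T — this equals column 4 of H (binary 0100), so error is at position 4.
Correct: flip bit 4 of r = 111100101110001 to get c = 111000101110001.


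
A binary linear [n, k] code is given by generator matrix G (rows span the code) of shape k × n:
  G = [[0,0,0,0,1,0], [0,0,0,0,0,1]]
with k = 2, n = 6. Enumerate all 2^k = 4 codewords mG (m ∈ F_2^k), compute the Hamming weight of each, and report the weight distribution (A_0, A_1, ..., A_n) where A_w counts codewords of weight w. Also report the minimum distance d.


Weight distribution: A_0 = 1, A_1 = 2, A_2 = 1. Minimum distance d = 1.

Enumerate all 2^2 = 4 messages m ∈ F_2^2.
For each, compute codeword c = mG in F_2^6, then tally its weight.
  m = 00 → c = 000000, weight = 0.
  m = 10 → c = 000010, weight = 1.
  m = 01 → c = 000001, weight = 1.
  m = 11 → c = 000011, weight = 2.
Tally weights:
  weight 0: 1 codewords.
  weight 1: 2 codewords.
  weight 2: 1 codewords.
Minimum distance d = smallest w > 0 with A_w > 0 = 1.
Sanity: Σ A_w = 4 = 2^2 = 4 ✓.


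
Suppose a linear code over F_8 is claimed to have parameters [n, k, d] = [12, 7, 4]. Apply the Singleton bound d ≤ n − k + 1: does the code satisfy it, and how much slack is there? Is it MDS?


Singleton RHS = n − k + 1 = 6, slack = 2, bound satisfied, not MDS.

Singleton bound: d ≤ n − k + 1.
Here n = 12, k = 7, so n − k + 1 = 6.
Given d = 4, check d ≤ 6: YES.
Slack = (n − k + 1) − d = 2.
The code is NOT MDS (slack = 2 > 0).
Description: the claimed parameters are [12, 7, 4]_8; such a code would be non-MDS.


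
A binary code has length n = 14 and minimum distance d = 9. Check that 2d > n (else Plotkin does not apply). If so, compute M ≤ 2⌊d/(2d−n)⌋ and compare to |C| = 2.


Plotkin bound M ≤ 4; given |C| = 2 ≤ bound (satisfied).

Check applicability: 2d = 18, n = 14.
2d − n = 4 > 0, so Plotkin applies.
Compute d/(2d−n) = 9/4 ≈ 2.2500.
⌊d/(2d−n)⌋ = 2.
Plotkin bound: M ≤ 2·2 = 4.
Given |C| = 2, check: satisfied.
This |C| is below the Plotkin bound.


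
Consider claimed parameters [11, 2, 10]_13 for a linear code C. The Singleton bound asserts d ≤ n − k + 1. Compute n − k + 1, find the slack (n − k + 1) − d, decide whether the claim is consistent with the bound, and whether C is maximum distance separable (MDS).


Singleton RHS = n − k + 1 = 10, slack = 0, bound satisfied, MDS.

Singleton bound: d ≤ n − k + 1.
Here n = 11, k = 2, so n − k + 1 = 10.
Given d = 10, check d ≤ 10: YES.
Slack = (n − k + 1) − d = 0.
The code is MDS (slack = 0).
Description: the claimed parameters are [11, 2, 10]_13; such a code would be MDS (meets Singleton bound).


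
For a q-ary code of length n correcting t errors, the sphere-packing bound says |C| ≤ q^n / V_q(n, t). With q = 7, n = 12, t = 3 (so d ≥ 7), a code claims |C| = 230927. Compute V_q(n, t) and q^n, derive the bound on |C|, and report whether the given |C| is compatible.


V_q(n, t) = 49969, q^n = 13841287201, Hamming bound = 276997, |C| = 230927 ≤ bound (satisfied).

Step 1: Compute V_q(n, t) = Σ_{j=0}^3 C(n, j) (q−1)^j.
  j = 0: C(12,0)·(6)^0 = 1·1 = 1.
  j = 1: C(12,1)·(6)^1 = 12·6 = 72.
  j = 2: C(12,2)·(6)^2 = 66·36 = 2376.
  j = 3: C(12,3)·(6)^3 = 220·216 = 47520.
  V_q(n, t) = 1 + 72 + 2376 + 47520 = 49969.
Step 2: q^n = 7^12 = 13841287201.
Step 3: Hamming bound ⌊q^n / V_q(n,t)⌋ = ⌊13841287201/49969⌋ = 276997.
Step 4: Compare |C| = 230927 to 276997: satisfied.
The claimed |C| lies below the Hamming bound.


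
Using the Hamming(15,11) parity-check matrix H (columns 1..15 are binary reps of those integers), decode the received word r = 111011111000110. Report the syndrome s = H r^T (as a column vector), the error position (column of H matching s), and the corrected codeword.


s = (0, 1, 1, 0)^T, error position = 6, corrected codeword c = 111010111000110

Compute s = H r^T mod 2 one row at a time:
  s_1 = 1 + 1 + 0 + 0 + 0 + 1 + 1 + 0 = 4 ≡ 0 (mod 2).
  s_2 = 0 + 1 + 1 + 1 + 0 + 1 + 1 + 0 = 5 ≡ 1 (mod 2).
  s_3 = 1 + 1 + 1 + 1 + 0 + 0 + 1 + 0 = 5 ≡ 1 (mod 2).
  s_4 = 1 + 1 + 1 + 1 + 1 + 0 + 1 + 0 = 6 ≡ 0 (mod 2).
s = (0, 1, 1, 0)^T — this equals column 6 of H (binary 0110), so error is at position 6.
Correct: flip bit 6 of r = 111011111000110 to get c = 111010111000110.


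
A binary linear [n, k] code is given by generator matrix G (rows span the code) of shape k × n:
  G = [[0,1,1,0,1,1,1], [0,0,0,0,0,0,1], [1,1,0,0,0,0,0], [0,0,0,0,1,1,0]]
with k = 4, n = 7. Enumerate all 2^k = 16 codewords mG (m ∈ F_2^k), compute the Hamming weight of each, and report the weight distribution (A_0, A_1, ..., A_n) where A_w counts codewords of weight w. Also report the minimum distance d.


Weight distribution: A_0 = 1, A_1 = 1, A_2 = 4, A_3 = 4, A_4 = 3, A_5 = 3. Minimum distance d = 1.

Enumerate all 2^4 = 16 messages m ∈ F_2^4.
For each, compute codeword c = mG in F_2^7, then tally its weight.
  m = 0000 → c = 0000000, weight = 0.
  m = 1000 → c = 0110111, weight = 5.
  m = 0100 → c = 0000001, weight = 1.
  m = 1100 → c = 0110110, weight = 4.
  m = 0010 → c = 1100000, weight = 2.
  m = 1010 → c = 1010111, weight = 5.
  m = 0110 → c = 1100001, weight = 3.
  m = 1110 → c = 1010110, weight = 4.
  m = 0001 → c = 0000110, weight = 2.
  m = 1001 → c = 0110001, weight = 3.
  m = 0101 → c = 0000111, weight = 3.
  m = 1101 → c = 0110000, weight = 2.
  m = 0011 → c = 1100110, weight = 4.
  m = 1011 → c = 1010001, weight = 3.
  m = 0111 → c = 1100111, weight = 5.
  m = 1111 → c = 1010000, weight = 2.
Tally weights:
  weight 0: 1 codewords.
  weight 1: 1 codewords.
  weight 2: 4 codewords.
  weight 3: 4 codewords.
  weight 4: 3 codewords.
  weight 5: 3 codewords.
Minimum distance d = smallest w > 0 with A_w > 0 = 1.
Sanity: Σ A_w = 16 = 2^4 = 16 ✓.


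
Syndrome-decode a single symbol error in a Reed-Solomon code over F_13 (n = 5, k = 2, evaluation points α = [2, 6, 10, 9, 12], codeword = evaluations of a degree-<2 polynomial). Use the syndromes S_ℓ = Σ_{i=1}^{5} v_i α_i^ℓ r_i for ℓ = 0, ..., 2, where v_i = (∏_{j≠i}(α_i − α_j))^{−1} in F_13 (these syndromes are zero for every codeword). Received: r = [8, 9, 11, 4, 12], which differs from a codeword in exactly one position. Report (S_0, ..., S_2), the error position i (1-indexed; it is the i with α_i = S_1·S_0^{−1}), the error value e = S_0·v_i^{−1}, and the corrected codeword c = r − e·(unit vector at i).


S = (10, 7, 1), error at position 1, error magnitude e = 1, c = [7, 9, 11, 4, 12].

Step 1: column multipliers v_i = (∏_{j≠i}(α_i − α_j))^{−1} mod 13.
  i = 1 (α = 2): (2−6)(2−10)(2−9)(2−12) = (−4)·(−8)·(−7)·(−10) = 2240 ≡ 4, so v_1 = 4^{−1} = 10 (mod 13).
  i = 2 (α = 6): (6−2)(6−10)(6−9)(6−12) = 4·(−4)·(−3)·(−6) = −288 ≡ 11, so v_2 = 11^{−1} = 6 (mod 13).
  i = 3 (α = 10): (10−2)(10−6)(10−9)(10−12) = 8·4·1·(−2) = −64 ≡ 1, so v_3 = 1^{−1} = 1 (mod 13).
  i = 4 (α = 9): (9−2)(9−6)(9−10)(9−12) = 7·3·(−1)·(−3) = 63 ≡ 11, so v_4 = 11^{−1} = 6 (mod 13).
  i = 5 (α = 12): (12−2)(12−6)(12−10)(12−9) = 10·6·2·3 = 360 ≡ 9, so v_5 = 9^{−1} = 3 (mod 13).
  v = [10, 6, 1, 6, 3].
Step 2: syndromes of r = [8, 9, 11, 4, 12] (all sums mod 13).
  S_0 = Σ v_i r_i = 10·8 + 6·9 + 1·11 + 6·4 + 3·12 = 205 ≡ 10.
  S_1 = Σ v_i α_i r_i = 10·2·8 + 6·6·9 + 1·10·11 + 6·9·4 + 3·12·12 = 1242 ≡ 7.
  α_i^2 mod 13 = [4, 10, 9, 3, 1].
  S_2 = Σ v_i α_i^2 r_i = 10·4·8 + 6·10·9 + 1·9·11 + 6·3·4 + 3·1·12 = 1067 ≡ 1.
  S = (10, 7, 1) ≠ 0, so r is not a codeword (an error is present).
Step 3: locate the error. For a single error e at position i, S_ℓ = v_i·e·α_i^ℓ, so α_err = S_1/S_0.
  S_0^{−1} = 10^{−1} = 4 (mod 13), so α_err = 7·4 = 28 ≡ 2 = α_1. Error position i = 1.
  Consistency check: S_2/S_1 = 1·2 = 2 ≡ 2 = α_err ✓ (single-error assumption holds).
Step 4: error magnitude e = S_0/v_1 = S_0·∏_{j≠1}(α_1 − α_j) = 10·4 = 40 ≡ 1 (mod 13).
Step 5: correct position 1: c_1 = r_1 − e = 8 − 1 ≡ 7 (mod 13). Hence c = [7, 9, 11, 4, 12].
  Check: interpolating c through the α_i gives m(x) = 6 + 7·x (degree < 2) with m(α_i) = c_i for every i, so c is indeed a codeword.


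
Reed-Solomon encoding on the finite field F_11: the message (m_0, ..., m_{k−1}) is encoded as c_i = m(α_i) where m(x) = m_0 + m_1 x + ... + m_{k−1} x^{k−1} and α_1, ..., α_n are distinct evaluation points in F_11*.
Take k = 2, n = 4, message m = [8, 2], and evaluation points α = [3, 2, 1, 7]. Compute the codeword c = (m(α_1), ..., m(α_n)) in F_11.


c = [3, 1, 10, 0]

Message polynomial: m(x) = 8 + 2·x (mod 11).
For each evaluation point α_i, compute m(α_i) mod 11:
  α_1 = 3: Horner steps 2 → 3, so m(3) = 3.
  α_2 = 2: Horner steps 2 → 1, so m(2) = 1.
  α_3 = 1: Horner steps 2 → 10, so m(1) = 10.
  α_4 = 7: Horner steps 2 → 0, so m(7) = 0.
Codeword c = [3, 1, 10, 0] ∈ F_11^4.


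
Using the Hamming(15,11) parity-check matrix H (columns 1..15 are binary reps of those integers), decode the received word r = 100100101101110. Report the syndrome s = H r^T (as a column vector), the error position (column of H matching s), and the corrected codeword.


s = (1, 1, 1, 0)^T, error position = 14, corrected codeword c = 100100101101100

Compute s = H r^T mod 2 one row at a time:
  s_1 = 0 + 1 + 1 + 0 + 1 + 1 + 1 + 0 = 5 ≡ 1 (mod 2).
  s_2 = 1 + 0 + 0 + 1 + 1 + 1 + 1 + 0 = 5 ≡ 1 (mod 2).
  s_3 = 0 + 0 + 0 + 1 + 1 + 0 + 1 + 0 = 3 ≡ 1 (mod 2).
  s_4 = 1 + 0 + 0 + 1 + 1 + 0 + 1 + 0 = 4 ≡ 0 (mod 2).
s = (1, 1, 1, 0)^T — this equals column 14 of H (binary 1110), so error is at position 14.
Correct: flip bit 14 of r = 100100101101110 to get c = 100100101101100.


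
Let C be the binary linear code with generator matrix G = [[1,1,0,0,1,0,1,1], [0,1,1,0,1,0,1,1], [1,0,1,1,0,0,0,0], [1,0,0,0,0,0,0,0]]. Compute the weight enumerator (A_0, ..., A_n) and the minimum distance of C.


Weight distribution: A_0 = 1, A_1 = 3, A_2 = 3, A_3 = 1, A_4 = 1, A_5 = 3, A_6 = 3, A_7 = 1. Minimum distance d = 1.

Enumerate all 2^4 = 16 messages m ∈ F_2^4.
For each, compute codeword c = mG in F_2^8, then tally its weight.
  m = 0000 → c = 00000000, weight = 0.
  m = 1000 → c = 11001011, weight = 5.
  m = 0100 → c = 01101011, weight = 5.
  m = 1100 → c = 10100000, weight = 2.
  m = 0010 → c = 10110000, weight = 3.
  m = 1010 → c = 01111011, weight = 6.
  m = 0110 → c = 11011011, weight = 6.
  m = 1110 → c = 00010000, weight = 1.
  m = 0001 → c = 10000000, weight = 1.
  m = 1001 → c = 01001011, weight = 4.
  m = 0101 → c = 11101011, weight = 6.
  m = 1101 → c = 00100000, weight = 1.
  m = 0011 → c = 00110000, weight = 2.
  m = 1011 → c = 11111011, weight = 7.
  m = 0111 → c = 01011011, weight = 5.
  m = 1111 → c = 10010000, weight = 2.
Tally weights:
  weight 0: 1 codewords.
  weight 1: 3 codewords.
  weight 2: 3 codewords.
  weight 3: 1 codewords.
  weight 4: 1 codewords.
  weight 5: 3 codewords.
  weight 6: 3 codewords.
  weight 7: 1 codewords.
Minimum distance d = smallest w > 0 with A_w > 0 = 1.
Sanity: Σ A_w = 16 = 2^4 = 16 ✓.


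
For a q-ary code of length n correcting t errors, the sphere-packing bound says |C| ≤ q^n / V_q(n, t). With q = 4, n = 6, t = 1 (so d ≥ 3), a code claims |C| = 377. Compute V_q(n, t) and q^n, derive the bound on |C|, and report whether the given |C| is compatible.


V_q(n, t) = 19, q^n = 4096, Hamming bound = 215, |C| = 377 > bound (violated).

Step 1: Compute V_q(n, t) = Σ_{j=0}^1 C(n, j) (q−1)^j.
  j = 0: C(6,0)·(3)^0 = 1·1 = 1.
  j = 1: C(6,1)·(3)^1 = 6·3 = 18.
  V_q(n, t) = 1 + 18 = 19.
Step 2: q^n = 4^6 = 4096.
Step 3: Hamming bound ⌊q^n / V_q(n,t)⌋ = ⌊4096/19⌋ = 215.
Step 4: Compare |C| = 377 to 215: violated.
The claimed |C| lies above the Hamming bound, so no 4-ary code of length 6 with d ≥ 3 can have 377 codewords.


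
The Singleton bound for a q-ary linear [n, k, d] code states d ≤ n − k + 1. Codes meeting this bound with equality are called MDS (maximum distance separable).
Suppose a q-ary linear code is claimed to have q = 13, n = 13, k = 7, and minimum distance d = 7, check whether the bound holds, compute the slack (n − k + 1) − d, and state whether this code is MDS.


Singleton RHS = n − k + 1 = 7, slack = 0, bound satisfied, MDS.

Singleton bound: d ≤ n − k + 1.
Here n = 13, k = 7, so n − k + 1 = 7.
Given d = 7, check d ≤ 7: YES.
Slack = (n − k + 1) − d = 0.
The code is MDS (slack = 0).
Description: the claimed parameters are [13, 7, 7]_13; such a code would be MDS (meets Singleton bound).


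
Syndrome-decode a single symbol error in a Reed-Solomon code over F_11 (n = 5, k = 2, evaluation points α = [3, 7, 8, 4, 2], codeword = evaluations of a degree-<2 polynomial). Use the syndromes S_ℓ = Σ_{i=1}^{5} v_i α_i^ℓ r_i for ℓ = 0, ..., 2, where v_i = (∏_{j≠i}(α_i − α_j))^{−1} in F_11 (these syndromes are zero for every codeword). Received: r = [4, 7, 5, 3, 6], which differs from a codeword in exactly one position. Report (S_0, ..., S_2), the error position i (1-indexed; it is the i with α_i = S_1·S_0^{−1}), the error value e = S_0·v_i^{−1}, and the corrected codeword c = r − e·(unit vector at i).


S = (6, 2, 8), error at position 4, error magnitude e = 1, c = [4, 7, 5, 2, 6].

Step 1: column multipliers v_i = (∏_{j≠i}(α_i − α_j))^{−1} mod 11.
  i = 1 (α = 3): (3−7)(3−8)(3−4)(3−2) = (−4)·(−5)·(−1)·1 = −20 ≡ 2, so v_1 = 2^{−1} = 6 (mod 11).
  i = 2 (α = 7): (7−3)(7−8)(7−4)(7−2) = 4·(−1)·3·5 = −60 ≡ 6, so v_2 = 6^{−1} = 2 (mod 11).
  i = 3 (α = 8): (8−3)(8−7)(8−4)(8−2) = 5·1·4·6 = 120 ≡ 10, so v_3 = 10^{−1} = 10 (mod 11).
  i = 4 (α = 4): (4−3)(4−7)(4−8)(4−2) = 1·(−3)·(−4)·2 = 24 ≡ 2, so v_4 = 2^{−1} = 6 (mod 11).
  i = 5 (α = 2): (2−3)(2−7)(2−8)(2−4) = (−1)·(−5)·(−6)·(−2) = 60 ≡ 5, so v_5 = 5^{−1} = 9 (mod 11).
  v = [6, 2, 10, 6, 9].
Step 2: syndromes of r = [4, 7, 5, 3, 6] (all sums mod 11).
  S_0 = Σ v_i r_i = 6·4 + 2·7 + 10·5 + 6·3 + 9·6 = 160 ≡ 6.
  S_1 = Σ v_i α_i r_i = 6·3·4 + 2·7·7 + 10·8·5 + 6·4·3 + 9·2·6 = 750 ≡ 2.
  α_i^2 mod 11 = [9, 5, 9, 5, 4].
  S_2 = Σ v_i α_i^2 r_i = 6·9·4 + 2·5·7 + 10·9·5 + 6·5·3 + 9·4·6 = 1042 ≡ 8.
  S = (6, 2, 8) ≠ 0, so r is not a codeword (an error is present).
Step 3: locate the error. For a single error e at position i, S_ℓ = v_i·e·α_i^ℓ, so α_err = S_1/S_0.
  S_0^{−1} = 6^{−1} = 2 (mod 11), so α_err = 2·2 = 4 ≡ 4 = α_4. Error position i = 4.
  Consistency check: S_2/S_1 = 8·6 = 48 ≡ 4 = α_err ✓ (single-error assumption holds).
Step 4: error magnitude e = S_0/v_4 = S_0·∏_{j≠4}(α_4 − α_j) = 6·2 = 12 ≡ 1 (mod 11).
Step 5: correct position 4: c_4 = r_4 − e = 3 − 1 ≡ 2 (mod 11). Hence c = [4, 7, 5, 2, 6].
  Check: interpolating c through the α_i gives m(x) = 10 + 9·x (degree < 2) with m(α_i) = c_i for every i, so c is indeed a codeword.


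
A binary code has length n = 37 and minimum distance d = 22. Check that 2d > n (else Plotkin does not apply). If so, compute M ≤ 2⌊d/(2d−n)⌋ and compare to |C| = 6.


Plotkin bound M ≤ 6; given |C| = 6 ≤ bound (satisfied).

Check applicability: 2d = 44, n = 37.
2d − n = 7 > 0, so Plotkin applies.
Compute d/(2d−n) = 22/7 ≈ 3.1429.
⌊d/(2d−n)⌋ = 3.
Plotkin bound: M ≤ 2·3 = 6.
Given |C| = 6, check: satisfied.
This |C| is at the Plotkin bound.


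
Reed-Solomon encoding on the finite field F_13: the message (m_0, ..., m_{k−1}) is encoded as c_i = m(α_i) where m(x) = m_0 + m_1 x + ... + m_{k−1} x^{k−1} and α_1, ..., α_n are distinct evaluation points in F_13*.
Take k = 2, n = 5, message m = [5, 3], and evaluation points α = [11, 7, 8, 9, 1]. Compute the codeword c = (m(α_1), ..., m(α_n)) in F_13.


c = [12, 0, 3, 6, 8]

Message polynomial: m(x) = 5 + 3·x (mod 13).
For each evaluation point α_i, compute m(α_i) mod 13:
  α_1 = 11: Horner steps 3 → 12, so m(11) = 12.
  α_2 = 7: Horner steps 3 → 0, so m(7) = 0.
  α_3 = 8: Horner steps 3 → 3, so m(8) = 3.
  α_4 = 9: Horner steps 3 → 6, so m(9) = 6.
  α_5 = 1: Horner steps 3 → 8, so m(1) = 8.
Codeword c = [12, 0, 3, 6, 8] ∈ F_13^5.


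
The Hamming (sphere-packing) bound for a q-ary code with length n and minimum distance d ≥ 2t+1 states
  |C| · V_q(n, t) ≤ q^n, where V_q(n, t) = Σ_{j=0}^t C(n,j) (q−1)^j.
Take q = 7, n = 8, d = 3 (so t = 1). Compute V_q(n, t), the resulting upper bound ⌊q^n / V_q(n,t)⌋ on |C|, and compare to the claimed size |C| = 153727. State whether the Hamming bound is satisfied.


V_q(n, t) = 49, q^n = 5764801, Hamming bound = 117649, |C| = 153727 > bound (violated).

Step 1: Compute V_q(n, t) = Σ_{j=0}^1 C(n, j) (q−1)^j.
  j = 0: C(8,0)·(6)^0 = 1·1 = 1.
  j = 1: C(8,1)·(6)^1 = 8·6 = 48.
  V_q(n, t) = 1 + 48 = 49.
Step 2: q^n = 7^8 = 5764801.
Step 3: Hamming bound ⌊q^n / V_q(n,t)⌋ = ⌊5764801/49⌋ = 117649.
Step 4: Compare |C| = 153727 to 117649: violated.
The claimed |C| lies above the Hamming bound, so no 7-ary code of length 8 with d ≥ 3 can have 153727 codewords.


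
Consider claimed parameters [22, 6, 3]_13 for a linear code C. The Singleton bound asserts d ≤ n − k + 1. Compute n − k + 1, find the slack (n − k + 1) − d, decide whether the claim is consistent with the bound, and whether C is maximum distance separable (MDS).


Singleton RHS = n − k + 1 = 17, slack = 14, bound satisfied, not MDS.

Singleton bound: d ≤ n − k + 1.
Here n = 22, k = 6, so n − k + 1 = 17.
Given d = 3, check d ≤ 17: YES.
Slack = (n − k + 1) − d = 14.
The code is NOT MDS (slack = 14 > 0).
Description: the claimed parameters are [22, 6, 3]_13; such a code would be non-MDS.


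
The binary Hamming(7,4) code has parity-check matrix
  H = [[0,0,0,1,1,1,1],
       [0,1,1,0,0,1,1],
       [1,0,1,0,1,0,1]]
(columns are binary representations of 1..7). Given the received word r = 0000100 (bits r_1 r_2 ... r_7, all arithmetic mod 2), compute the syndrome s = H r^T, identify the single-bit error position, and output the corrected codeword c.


s = (1, 0, 1)^T, error position = 5, corrected codeword c = 0000000

Compute s = H r^T mod 2 one row at a time:
  s_1 = 0 + 1 + 0 + 0 = 1 ≡ 1 (mod 2).
  s_2 = 0 + 0 + 0 + 0 = 0 ≡ 0 (mod 2).
  s_3 = 0 + 0 + 1 + 0 = 1 ≡ 1 (mod 2).
s = (1, 0, 1)^T — this equals column 5 of H (binary 101), so error is at position 5.
Correct: flip bit 5 of r = 0000100 to get c = 0000000.


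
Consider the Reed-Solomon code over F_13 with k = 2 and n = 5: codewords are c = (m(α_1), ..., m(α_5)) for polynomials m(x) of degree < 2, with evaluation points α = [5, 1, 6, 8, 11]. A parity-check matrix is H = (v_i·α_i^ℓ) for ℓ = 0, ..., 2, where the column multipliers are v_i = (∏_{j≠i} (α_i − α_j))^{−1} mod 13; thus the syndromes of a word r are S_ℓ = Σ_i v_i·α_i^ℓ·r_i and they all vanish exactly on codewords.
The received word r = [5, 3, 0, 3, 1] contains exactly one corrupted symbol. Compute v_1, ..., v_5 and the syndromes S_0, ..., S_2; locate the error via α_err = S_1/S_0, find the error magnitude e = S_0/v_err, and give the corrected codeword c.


S = (12, 12, 12), error at position 2, error magnitude e = 4, c = [5, 12, 0, 3, 1].

Step 1: column multipliers v_i = (∏_{j≠i}(α_i − α_j))^{−1} mod 13.
  i = 1 (α = 5): (5−1)(5−6)(5−8)(5−11) = 4·(−1)·(−3)·(−6) = −72 ≡ 6, so v_1 = 6^{−1} = 11 (mod 13).
  i = 2 (α = 1): (1−5)(1−6)(1−8)(1−11) = (−4)·(−5)·(−7)·(−10) = 1400 ≡ 9, so v_2 = 9^{−1} = 3 (mod 13).
  i = 3 (α = 6): (6−5)(6−1)(6−8)(6−11) = 1·5·(−2)·(−5) = 50 ≡ 11, so v_3 = 11^{−1} = 6 (mod 13).
  i = 4 (α = 8): (8−5)(8−1)(8−6)(8−11) = 3·7·2·(−3) = −126 ≡ 4, so v_4 = 4^{−1} = 10 (mod 13).
  i = 5 (α = 11): (11−5)(11−1)(11−6)(11−8) = 6·10·5·3 = 900 ≡ 3, so v_5 = 3^{−1} = 9 (mod 13).
  v = [11, 3, 6, 10, 9].
Step 2: syndromes of r = [5, 3, 0, 3, 1] (all sums mod 13).
  S_0 = Σ v_i r_i = 11·5 + 3·3 + 6·0 + 10·3 + 9·1 = 103 ≡ 12.
  S_1 = Σ v_i α_i r_i = 11·5·5 + 3·1·3 + 6·6·0 + 10·8·3 + 9·11·1 = 623 ≡ 12.
  α_i^2 mod 13 = [12, 1, 10, 12, 4].
  S_2 = Σ v_i α_i^2 r_i = 11·12·5 + 3·1·3 + 6·10·0 + 10·12·3 + 9·4·1 = 1065 ≡ 12.
  S = (12, 12, 12) ≠ 0, so r is not a codeword (an error is present).
Step 3: locate the error. For a single error e at position i, S_ℓ = v_i·e·α_i^ℓ, so α_err = S_1/S_0.
  S_0^{−1} = 12^{−1} = 12 (mod 13), so α_err = 12·12 = 144 ≡ 1 = α_2. Error position i = 2.
  Consistency check: S_2/S_1 = 12·12 = 144 ≡ 1 = α_err ✓ (single-error assumption holds).
Step 4: error magnitude e = S_0/v_2 = S_0·∏_{j≠2}(α_2 − α_j) = 12·9 = 108 ≡ 4 (mod 13).
Step 5: correct position 2: c_2 = r_2 − e = 3 − 4 ≡ 12 (mod 13). Hence c = [5, 12, 0, 3, 1].
  Check: interpolating c through the α_i gives m(x) = 4 + 8·x (degree < 2) with m(α_i) = c_i for every i, so c is indeed a codeword.


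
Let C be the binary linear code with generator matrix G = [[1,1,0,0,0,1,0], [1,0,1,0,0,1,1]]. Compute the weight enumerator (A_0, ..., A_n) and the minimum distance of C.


Weight distribution: A_0 = 1, A_3 = 2, A_4 = 1. Minimum distance d = 3.

Enumerate all 2^2 = 4 messages m ∈ F_2^2.
For each, compute codeword c = mG in F_2^7, then tally its weight.
  m = 00 → c = 0000000, weight = 0.
  m = 10 → c = 1100010, weight = 3.
  m = 01 → c = 1010011, weight = 4.
  m = 11 → c = 0110001, weight = 3.
Tally weights:
  weight 0: 1 codewords.
  weight 3: 2 codewords.
  weight 4: 1 codewords.
Minimum distance d = smallest w > 0 with A_w > 0 = 3.
Sanity: Σ A_w = 4 = 2^2 = 4 ✓.


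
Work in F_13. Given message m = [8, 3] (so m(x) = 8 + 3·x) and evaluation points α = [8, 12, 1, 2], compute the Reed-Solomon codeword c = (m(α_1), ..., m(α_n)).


c = [6, 5, 11, 1]

Message polynomial: m(x) = 8 + 3·x (mod 13).
For each evaluation point α_i, compute m(α_i) mod 13:
  α_1 = 8: Horner steps 3 → 6, so m(8) = 6.
  α_2 = 12: Horner steps 3 → 5, so m(12) = 5.
  α_3 = 1: Horner steps 3 → 11, so m(1) = 11.
  α_4 = 2: Horner steps 3 → 1, so m(2) = 1.
Codeword c = [6, 5, 11, 1] ∈ F_13^4.


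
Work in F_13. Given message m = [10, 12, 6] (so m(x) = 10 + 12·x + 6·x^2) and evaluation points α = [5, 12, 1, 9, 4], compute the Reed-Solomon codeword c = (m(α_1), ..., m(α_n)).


c = [12, 4, 2, 6, 11]

Message polynomial: m(x) = 10 + 12·x + 6·x^2 (mod 13).
For each evaluation point α_i, compute m(α_i) mod 13:
  α_1 = 5: Horner steps 6 → 3 → 12, so m(5) = 12.
  α_2 = 12: Horner steps 6 → 6 → 4, so m(12) = 4.
  α_3 = 1: Horner steps 6 → 5 → 2, so m(1) = 2.
  α_4 = 9: Horner steps 6 → 1 → 6, so m(9) = 6.
  α_5 = 4: Horner steps 6 → 10 → 11, so m(4) = 11.
Codeword c = [12, 4, 2, 6, 11] ∈ F_13^5.


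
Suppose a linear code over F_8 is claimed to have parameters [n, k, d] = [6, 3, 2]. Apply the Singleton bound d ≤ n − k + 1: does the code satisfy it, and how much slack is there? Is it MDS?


Singleton RHS = n − k + 1 = 4, slack = 2, bound satisfied, not MDS.

Singleton bound: d ≤ n − k + 1.
Here n = 6, k = 3, so n − k + 1 = 4.
Given d = 2, check d ≤ 4: YES.
Slack = (n − k + 1) − d = 2.
The code is NOT MDS (slack = 2 > 0).
Description: the claimed parameters are [6, 3, 2]_8; such a code would be non-MDS.


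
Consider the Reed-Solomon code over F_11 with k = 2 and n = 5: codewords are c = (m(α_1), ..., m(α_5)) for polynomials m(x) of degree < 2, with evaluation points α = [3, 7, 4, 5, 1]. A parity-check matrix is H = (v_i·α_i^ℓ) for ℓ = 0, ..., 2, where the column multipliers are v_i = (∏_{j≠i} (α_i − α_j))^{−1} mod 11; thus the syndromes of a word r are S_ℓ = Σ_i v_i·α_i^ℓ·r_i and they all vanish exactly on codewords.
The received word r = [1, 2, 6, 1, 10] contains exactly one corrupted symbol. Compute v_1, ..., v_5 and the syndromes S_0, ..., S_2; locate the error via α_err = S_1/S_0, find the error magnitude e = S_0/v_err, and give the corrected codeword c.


S = (2, 6, 7), error at position 1, error magnitude e = 1, c = [0, 2, 6, 1, 10].

Step 1: column multipliers v_i = (∏_{j≠i}(α_i − α_j))^{−1} mod 11.
  i = 1 (α = 3): (3−7)(3−4)(3−5)(3−1) = (−4)·(−1)·(−2)·2 = −16 ≡ 6, so v_1 = 6^{−1} = 2 (mod 11).
  i = 2 (α = 7): (7−3)(7−4)(7−5)(7−1) = 4·3·2·6 = 144 ≡ 1, so v_2 = 1^{−1} = 1 (mod 11).
  i = 3 (α = 4): (4−3)(4−7)(4−5)(4−1) = 1·(−3)·(−1)·3 = 9 ≡ 9, so v_3 = 9^{−1} = 5 (mod 11).
  i = 4 (α = 5): (5−3)(5−7)(5−4)(5−1) = 2·(−2)·1·4 = −16 ≡ 6, so v_4 = 6^{−1} = 2 (mod 11).
  i = 5 (α = 1): (1−3)(1−7)(1−4)(1−5) = (−2)·(−6)·(−3)·(−4) = 144 ≡ 1, so v_5 = 1^{−1} = 1 (mod 11).
  v = [2, 1, 5, 2, 1].
Step 2: syndromes of r = [1, 2, 6, 1, 10] (all sums mod 11).
  S_0 = Σ v_i r_i = 2·1 + 1·2 + 5·6 + 2·1 + 1·10 = 46 ≡ 2.
  S_1 = Σ v_i α_i r_i = 2·3·1 + 1·7·2 + 5·4·6 + 2·5·1 + 1·1·10 = 160 ≡ 6.
  α_i^2 mod 11 = [9, 5, 5, 3, 1].
  S_2 = Σ v_i α_i^2 r_i = 2·9·1 + 1·5·2 + 5·5·6 + 2·3·1 + 1·1·10 = 194 ≡ 7.
  S = (2, 6, 7) ≠ 0, so r is not a codeword (an error is present).
Step 3: locate the error. For a single error e at position i, S_ℓ = v_i·e·α_i^ℓ, so α_err = S_1/S_0.
  S_0^{−1} = 2^{−1} = 6 (mod 11), so α_err = 6·6 = 36 ≡ 3 = α_1. Error position i = 1.
  Consistency check: S_2/S_1 = 7·2 = 14 ≡ 3 = α_err ✓ (single-error assumption holds).
Step 4: error magnitude e = S_0/v_1 = S_0·∏_{j≠1}(α_1 − α_j) = 2·6 = 12 ≡ 1 (mod 11).
Step 5: correct position 1: c_1 = r_1 − e = 1 − 1 ≡ 0 (mod 11). Hence c = [0, 2, 6, 1, 10].
  Check: interpolating c through the α_i gives m(x) = 4 + 6·x (degree < 2) with m(α_i) = c_i for every i, so c is indeed a codeword.


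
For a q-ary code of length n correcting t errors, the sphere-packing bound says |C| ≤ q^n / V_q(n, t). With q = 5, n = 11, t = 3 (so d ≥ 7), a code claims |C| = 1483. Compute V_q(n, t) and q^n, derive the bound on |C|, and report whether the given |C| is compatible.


V_q(n, t) = 11485, q^n = 48828125, Hamming bound = 4251, |C| = 1483 ≤ bound (satisfied).

Step 1: Compute V_q(n, t) = Σ_{j=0}^3 C(n, j) (q−1)^j.
  j = 0: C(11,0)·(4)^0 = 1·1 = 1.
  j = 1: C(11,1)·(4)^1 = 11·4 = 44.
  j = 2: C(11,2)·(4)^2 = 55·16 = 880.
  j = 3: C(11,3)·(4)^3 = 165·64 = 10560.
  V_q(n, t) = 1 + 44 + 880 + 10560 = 11485.
Step 2: q^n = 5^11 = 48828125.
Step 3: Hamming bound ⌊q^n / V_q(n,t)⌋ = ⌊48828125/11485⌋ = 4251.
Step 4: Compare |C| = 1483 to 4251: satisfied.
The claimed |C| lies below the Hamming bound.


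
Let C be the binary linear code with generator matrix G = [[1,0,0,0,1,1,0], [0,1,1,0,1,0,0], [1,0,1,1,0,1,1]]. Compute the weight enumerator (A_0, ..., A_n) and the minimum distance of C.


Weight distribution: A_0 = 1, A_3 = 3, A_4 = 2, A_5 = 1, A_6 = 1. Minimum distance d = 3.

Enumerate all 2^3 = 8 messages m ∈ F_2^3.
For each, compute codeword c = mG in F_2^7, then tally its weight.
  m = 000 → c = 0000000, weight = 0.
  m = 100 → c = 1000110, weight = 3.
  m = 010 → c = 0110100, weight = 3.
  m = 110 → c = 1110010, weight = 4.
  m = 001 → c = 1011011, weight = 5.
  m = 101 → c = 0011101, weight = 4.
  m = 011 → c = 1101111, weight = 6.
  m = 111 → c = 0101001, weight = 3.
Tally weights:
  weight 0: 1 codewords.
  weight 3: 3 codewords.
  weight 4: 2 codewords.
  weight 5: 1 codewords.
  weight 6: 1 codewords.
Minimum distance d = smallest w > 0 with A_w > 0 = 3.
Sanity: Σ A_w = 8 = 2^3 = 8 ✓.


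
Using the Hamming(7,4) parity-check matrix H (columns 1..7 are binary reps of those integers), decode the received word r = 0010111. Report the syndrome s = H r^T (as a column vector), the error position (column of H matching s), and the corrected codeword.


s = (1, 1, 1)^T, error position = 7, corrected codeword c = 0010110

Compute s = H r^T mod 2 one row at a time:
  s_1 = 0 + 1 + 1 + 1 = 3 ≡ 1 (mod 2).
  s_2 = 0 + 1 + 1 + 1 = 3 ≡ 1 (mod 2).
  s_3 = 0 + 1 + 1 + 1 = 3 ≡ 1 (mod 2).
s = (1, 1, 1)^T — this equals column 7 of H (binary 111), so error is at position 7.
Correct: flip bit 7 of r = 0010111 to get c = 0010110.


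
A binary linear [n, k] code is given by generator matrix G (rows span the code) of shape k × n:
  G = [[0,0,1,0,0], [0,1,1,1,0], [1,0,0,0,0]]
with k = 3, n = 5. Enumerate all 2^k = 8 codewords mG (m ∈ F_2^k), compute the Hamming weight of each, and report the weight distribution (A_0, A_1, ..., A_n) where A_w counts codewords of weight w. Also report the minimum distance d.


Weight distribution: A_0 = 1, A_1 = 2, A_2 = 2, A_3 = 2, A_4 = 1. Minimum distance d = 1.

Enumerate all 2^3 = 8 messages m ∈ F_2^3.
For each, compute codeword c = mG in F_2^5, then tally its weight.
  m = 000 → c = 00000, weight = 0.
  m = 100 → c = 00100, weight = 1.
  m = 010 → c = 01110, weight = 3.
  m = 110 → c = 01010, weight = 2.
  m = 001 → c = 10000, weight = 1.
  m = 101 → c = 10100, weight = 2.
  m = 011 → c = 11110, weight = 4.
  m = 111 → c = 11010, weight = 3.
Tally weights:
  weight 0: 1 codewords.
  weight 1: 2 codewords.
  weight 2: 2 codewords.
  weight 3: 2 codewords.
  weight 4: 1 codewords.
Minimum distance d = smallest w > 0 with A_w > 0 = 1.
Sanity: Σ A_w = 8 = 2^3 = 8 ✓.


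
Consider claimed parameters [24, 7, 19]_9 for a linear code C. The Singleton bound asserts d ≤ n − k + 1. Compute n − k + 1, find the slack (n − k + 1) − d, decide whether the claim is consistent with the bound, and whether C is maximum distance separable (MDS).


Singleton RHS = n − k + 1 = 18, slack = -1, bound violated (no such code; not MDS).

Singleton bound: d ≤ n − k + 1.
Here n = 24, k = 7, so n − k + 1 = 18.
Given d = 19, check d ≤ 18: NO.
Slack = (n − k + 1) − d = -1.
The slack is negative: d = 19 exceeds n − k + 1 = 18 by 1, so the Singleton bound is violated and no linear [24, 7, 19]_9 code can exist. In particular it is not MDS (MDS requires d = n − k + 1 exactly).
Description: the claimed parameters are [24, 7, 19]_9; such a code would be impossible (violates the Singleton bound).


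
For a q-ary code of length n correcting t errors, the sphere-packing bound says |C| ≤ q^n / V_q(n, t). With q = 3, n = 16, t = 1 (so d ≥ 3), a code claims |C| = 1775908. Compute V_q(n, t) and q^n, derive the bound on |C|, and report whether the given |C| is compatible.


V_q(n, t) = 33, q^n = 43046721, Hamming bound = 1304446, |C| = 1775908 > bound (violated).

Step 1: Compute V_q(n, t) = Σ_{j=0}^1 C(n, j) (q−1)^j.
  j = 0: C(16,0)·(2)^0 = 1·1 = 1.
  j = 1: C(16,1)·(2)^1 = 16·2 = 32.
  V_q(n, t) = 1 + 32 = 33.
Step 2: q^n = 3^16 = 43046721.
Step 3: Hamming bound ⌊q^n / V_q(n,t)⌋ = ⌊43046721/33⌋ = 1304446.
Step 4: Compare |C| = 1775908 to 1304446: violated.
The claimed |C| lies above the Hamming bound, so no 3-ary code of length 16 with d ≥ 3 can have 1775908 codewords.


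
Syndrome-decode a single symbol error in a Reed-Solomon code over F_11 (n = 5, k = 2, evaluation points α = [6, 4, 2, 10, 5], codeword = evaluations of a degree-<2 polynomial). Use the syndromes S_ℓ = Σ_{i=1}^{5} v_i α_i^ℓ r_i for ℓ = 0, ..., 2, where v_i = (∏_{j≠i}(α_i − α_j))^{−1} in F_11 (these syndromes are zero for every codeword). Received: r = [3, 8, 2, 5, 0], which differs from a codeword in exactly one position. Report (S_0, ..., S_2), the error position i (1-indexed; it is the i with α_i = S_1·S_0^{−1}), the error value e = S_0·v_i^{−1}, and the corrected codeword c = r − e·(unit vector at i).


S = (4, 7, 4), error at position 4, error magnitude e = 1, c = [3, 8, 2, 4, 0].

Step 1: column multipliers v_i = (∏_{j≠i}(α_i − α_j))^{−1} mod 11.
  i = 1 (α = 6): (6−4)(6−2)(6−10)(6−5) = 2·4·(−4)·1 = −32 ≡ 1, so v_1 = 1^{−1} = 1 (mod 11).
  i = 2 (α = 4): (4−6)(4−2)(4−10)(4−5) = (−2)·2·(−6)·(−1) = −24 ≡ 9, so v_2 = 9^{−1} = 5 (mod 11).
  i = 3 (α = 2): (2−6)(2−4)(2−10)(2−5) = (−4)·(−2)·(−8)·(−3) = 192 ≡ 5, so v_3 = 5^{−1} = 9 (mod 11).
  i = 4 (α = 10): (10−6)(10−4)(10−2)(10−5) = 4·6·8·5 = 960 ≡ 3, so v_4 = 3^{−1} = 4 (mod 11).
  i = 5 (α = 5): (5−6)(5−4)(5−2)(5−10) = (−1)·1·3·(−5) = 15 ≡ 4, so v_5 = 4^{−1} = 3 (mod 11).
  v = [1, 5, 9, 4, 3].
Step 2: syndromes of r = [3, 8, 2, 5, 0] (all sums mod 11).
  S_0 = Σ v_i r_i = 1·3 + 5·8 + 9·2 + 4·5 + 3·0 = 81 ≡ 4.
  S_1 = Σ v_i α_i r_i = 1·6·3 + 5·4·8 + 9·2·2 + 4·10·5 + 3·5·0 = 414 ≡ 7.
  α_i^2 mod 11 = [3, 5, 4, 1, 3].
  S_2 = Σ v_i α_i^2 r_i = 1·3·3 + 5·5·8 + 9·4·2 + 4·1·5 + 3·3·0 = 301 ≡ 4.
  S = (4, 7, 4) ≠ 0, so r is not a codeword (an error is present).
Step 3: locate the error. For a single error e at position i, S_ℓ = v_i·e·α_i^ℓ, so α_err = S_1/S_0.
  S_0^{−1} = 4^{−1} = 3 (mod 11), so α_err = 7·3 = 21 ≡ 10 = α_4. Error position i = 4.
  Consistency check: S_2/S_1 = 4·8 = 32 ≡ 10 = α_err ✓ (single-error assumption holds).
Step 4: error magnitude e = S_0/v_4 = S_0·∏_{j≠4}(α_4 − α_j) = 4·3 = 12 ≡ 1 (mod 11).
Step 5: correct position 4: c_4 = r_4 − e = 5 − 1 ≡ 4 (mod 11). Hence c = [3, 8, 2, 4, 0].
  Check: interpolating c through the α_i gives m(x) = 7 + 3·x (degree < 2) with m(α_i) = c_i for every i, so c is indeed a codeword.


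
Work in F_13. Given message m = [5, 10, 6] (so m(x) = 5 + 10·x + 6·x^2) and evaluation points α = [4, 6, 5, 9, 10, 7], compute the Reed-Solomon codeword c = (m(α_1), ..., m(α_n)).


c = [11, 8, 10, 9, 3, 5]

Message polynomial: m(x) = 5 + 10·x + 6·x^2 (mod 13).
For each evaluation point α_i, compute m(α_i) mod 13:
  α_1 = 4: Horner steps 6 → 8 → 11, so m(4) = 11.
  α_2 = 6: Horner steps 6 → 7 → 8, so m(6) = 8.
  α_3 = 5: Horner steps 6 → 1 → 10, so m(5) = 10.
  α_4 = 9: Horner steps 6 → 12 → 9, so m(9) = 9.
  α_5 = 10: Horner steps 6 → 5 → 3, so m(10) = 3.
  α_6 = 7: Horner steps 6 → 0 → 5, so m(7) = 5.
Codeword c = [11, 8, 10, 9, 3, 5] ∈ F_13^6.


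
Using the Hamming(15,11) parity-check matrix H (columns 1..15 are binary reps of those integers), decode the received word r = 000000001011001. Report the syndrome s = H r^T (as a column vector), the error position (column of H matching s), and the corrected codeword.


s = (0, 0, 0, 1)^T, error position = 1, corrected codeword c = 100000001011001

Compute s = H r^T mod 2 one row at a time:
  s_1 = 0 + 1 + 0 + 1 + 1 + 0 + 0 + 1 = 4 ≡ 0 (mod 2).
  s_2 = 0 + 0 + 0 + 0 + 1 + 0 + 0 + 1 = 2 ≡ 0 (mod 2).
  s_3 = 0 + 0 + 0 + 0 + 0 + 1 + 0 + 1 = 2 ≡ 0 (mod 2).
  s_4 = 0 + 0 + 0 + 0 + 1 + 1 + 0 + 1 = 3 ≡ 1 (mod 2).
s = (0, 0, 0, 1)^T — this equals column 1 of H (binary 0001), so error is at position 1.
Correct: flip bit 1 of r = 000000001011001 to get c = 100000001011001.


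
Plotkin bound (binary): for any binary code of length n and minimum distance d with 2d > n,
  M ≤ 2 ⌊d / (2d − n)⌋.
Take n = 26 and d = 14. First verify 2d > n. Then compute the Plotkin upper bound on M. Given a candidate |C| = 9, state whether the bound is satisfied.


Plotkin bound M ≤ 14; given |C| = 9 ≤ bound (satisfied).

Check applicability: 2d = 28, n = 26.
2d − n = 2 > 0, so Plotkin applies.
Compute d/(2d−n) = 14/2 ≈ 7.0000.
⌊d/(2d−n)⌋ = 7.
Plotkin bound: M ≤ 2·7 = 14.
Given |C| = 9, check: satisfied.
This |C| is below the Plotkin bound.


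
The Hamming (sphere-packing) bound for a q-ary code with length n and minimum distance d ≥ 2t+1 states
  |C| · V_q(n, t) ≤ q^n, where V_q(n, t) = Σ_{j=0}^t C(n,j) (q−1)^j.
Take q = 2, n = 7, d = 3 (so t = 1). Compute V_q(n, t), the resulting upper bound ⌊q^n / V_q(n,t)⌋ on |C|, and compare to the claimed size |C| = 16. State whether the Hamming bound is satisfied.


V_q(n, t) = 8, q^n = 128, Hamming bound = 16, |C| = 16 ≤ bound (satisfied).

Step 1: Compute V_q(n, t) = Σ_{j=0}^1 C(n, j) (q−1)^j.
  j = 0: C(7,0)·(1)^0 = 1·1 = 1.
  j = 1: C(7,1)·(1)^1 = 7·1 = 7.
  V_q(n, t) = 1 + 7 = 8.
Step 2: q^n = 2^7 = 128.
Step 3: Hamming bound ⌊q^n / V_q(n,t)⌋ = ⌊128/8⌋ = 16.
Step 4: Compare |C| = 16 to 16: satisfied.
The claimed |C| lies at the Hamming bound (tight).
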